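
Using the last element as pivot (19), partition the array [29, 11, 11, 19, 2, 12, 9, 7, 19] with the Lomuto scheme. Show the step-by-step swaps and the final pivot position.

Lomuto partition with pivot = 19:

Initial array: [29, 11, 11, 19, 2, 12, 9, 7, 19]

arr[0]=29 > 19: no swap
arr[1]=11 <= 19: swap with position 0, array becomes [11, 29, 11, 19, 2, 12, 9, 7, 19]
arr[2]=11 <= 19: swap with position 1, array becomes [11, 11, 29, 19, 2, 12, 9, 7, 19]
arr[3]=19 <= 19: swap with position 2, array becomes [11, 11, 19, 29, 2, 12, 9, 7, 19]
arr[4]=2 <= 19: swap with position 3, array becomes [11, 11, 19, 2, 29, 12, 9, 7, 19]
arr[5]=12 <= 19: swap with position 4, array becomes [11, 11, 19, 2, 12, 29, 9, 7, 19]
arr[6]=9 <= 19: swap with position 5, array becomes [11, 11, 19, 2, 12, 9, 29, 7, 19]
arr[7]=7 <= 19: swap with position 6, array becomes [11, 11, 19, 2, 12, 9, 7, 29, 19]

Place pivot at position 7: [11, 11, 19, 2, 12, 9, 7, 19, 29]
Pivot position: 7

After partitioning with pivot 19, the array becomes [11, 11, 19, 2, 12, 9, 7, 19, 29]. The pivot is placed at index 7. All elements to the left of the pivot are <= 19, and all elements to the right are > 19.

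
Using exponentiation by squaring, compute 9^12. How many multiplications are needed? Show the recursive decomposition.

Computing 9^12 by squaring (build up from 9^1; each line after the first costs one multiplication):

9^1 = 9
9^2 = (9^1)^2 = 9^2 = 81
9^3 = 9 * 9^2 = 9 * 81 = 729
9^6 = (9^3)^2 = 729^2 = 531441
9^12 = (9^6)^2 = 531441^2 = 282429536481

Result: 282429536481
Multiplications needed: 4 (4 lines after 9^1)

9^12 = 282429536481. Using exponentiation by squaring, this requires 4 multiplications. The key idea: if the exponent is even, square the half-power; if odd, multiply by the base once.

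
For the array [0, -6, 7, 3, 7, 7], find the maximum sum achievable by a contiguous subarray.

Using Kadane's algorithm on [0, -6, 7, 3, 7, 7]:

Scanning through the array:
Position 1 (value -6): max_ending_here = -6, max_so_far = 0
Position 2 (value 7): max_ending_here = 7, max_so_far = 7
Position 3 (value 3): max_ending_here = 10, max_so_far = 10
Position 4 (value 7): max_ending_here = 17, max_so_far = 17
Position 5 (value 7): max_ending_here = 24, max_so_far = 24

Maximum subarray: [7, 3, 7, 7]
Maximum sum: 24

The maximum subarray is [7, 3, 7, 7] with sum 24. This subarray runs from index 2 to index 5.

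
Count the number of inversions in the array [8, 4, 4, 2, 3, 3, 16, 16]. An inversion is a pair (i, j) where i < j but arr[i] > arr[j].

Finding inversions in [8, 4, 4, 2, 3, 3, 16, 16]:

(0, 1): arr[0]=8 > arr[1]=4
(0, 2): arr[0]=8 > arr[2]=4
(0, 3): arr[0]=8 > arr[3]=2
(0, 4): arr[0]=8 > arr[4]=3
(0, 5): arr[0]=8 > arr[5]=3
(1, 3): arr[1]=4 > arr[3]=2
(1, 4): arr[1]=4 > arr[4]=3
(1, 5): arr[1]=4 > arr[5]=3
(2, 3): arr[2]=4 > arr[3]=2
(2, 4): arr[2]=4 > arr[4]=3
(2, 5): arr[2]=4 > arr[5]=3

Total inversions: 11

The array has 11 inversion(s): (0,1), (0,2), (0,3), (0,4), (0,5), (1,3), (1,4), (1,5), (2,3), (2,4), (2,5). Each pair (i,j) satisfies i < j and arr[i] > arr[j].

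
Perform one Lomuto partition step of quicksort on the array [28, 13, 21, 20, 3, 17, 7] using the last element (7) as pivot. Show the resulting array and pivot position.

Lomuto partition with pivot = 7:

Initial array: [28, 13, 21, 20, 3, 17, 7]

arr[0]=28 > 7: no swap
arr[1]=13 > 7: no swap
arr[2]=21 > 7: no swap
arr[3]=20 > 7: no swap
arr[4]=3 <= 7: swap with position 0, array becomes [3, 13, 21, 20, 28, 17, 7]
arr[5]=17 > 7: no swap

Place pivot at position 1: [3, 7, 21, 20, 28, 17, 13]
Pivot position: 1

After partitioning with pivot 7, the array becomes [3, 7, 21, 20, 28, 17, 13]. The pivot is placed at index 1. All elements to the left of the pivot are <= 7, and all elements to the right are > 7.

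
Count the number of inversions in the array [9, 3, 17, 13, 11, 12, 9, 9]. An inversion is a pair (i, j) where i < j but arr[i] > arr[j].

Finding inversions in [9, 3, 17, 13, 11, 12, 9, 9]:

(0, 1): arr[0]=9 > arr[1]=3
(2, 3): arr[2]=17 > arr[3]=13
(2, 4): arr[2]=17 > arr[4]=11
(2, 5): arr[2]=17 > arr[5]=12
(2, 6): arr[2]=17 > arr[6]=9
(2, 7): arr[2]=17 > arr[7]=9
(3, 4): arr[3]=13 > arr[4]=11
(3, 5): arr[3]=13 > arr[5]=12
(3, 6): arr[3]=13 > arr[6]=9
(3, 7): arr[3]=13 > arr[7]=9
(4, 6): arr[4]=11 > arr[6]=9
(4, 7): arr[4]=11 > arr[7]=9
(5, 6): arr[5]=12 > arr[6]=9
(5, 7): arr[5]=12 > arr[7]=9

Total inversions: 14

The array has 14 inversion(s): (0,1), (2,3), (2,4), (2,5), (2,6), (2,7), (3,4), (3,5), (3,6), (3,7), (4,6), (4,7), (5,6), (5,7). Each pair (i,j) satisfies i < j and arr[i] > arr[j].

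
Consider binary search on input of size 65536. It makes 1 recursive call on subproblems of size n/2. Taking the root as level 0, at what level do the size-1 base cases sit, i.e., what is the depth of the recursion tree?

For divide and conquer with division factor 2:

Problem sizes at each level:
Level 0: 65536
Level 1: 32768
Level 2: 16384
Level 3: 8192
Level 4: 4096
Level 5: 2048
Level 6: 1024
Level 7: 512
Level 8: 256
Level 9: 128
Level 10: 64
Level 11: 32
Level 12: 16
Level 13: 8
Level 14: 4
Level 15: 2
Level 16: 1

The root is level 0 and the size-1 base case is level 16 (the tree spans levels 0 through 16, i.e. 17 levels counting the root), so the depth is the number of divisions: log_2(65536) = 16

The recursion tree depth is log_2(65536) = 16. At each level, the problem size is divided by 2, so it takes 16 divisions to reduce to a base case of size 1. The algorithm makes 1 recursive call at each level.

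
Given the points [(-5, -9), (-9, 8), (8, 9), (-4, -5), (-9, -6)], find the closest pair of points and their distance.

Computing all pairwise distances among 5 points:

d((-5, -9), (-9, 8)) = 17.4642
d((-5, -9), (8, 9)) = 22.2036
d((-5, -9), (-4, -5)) = 4.1231 <-- minimum
d((-5, -9), (-9, -6)) = 5.0
d((-9, 8), (8, 9)) = 17.0294
d((-9, 8), (-4, -5)) = 13.9284
d((-9, 8), (-9, -6)) = 14.0
d((8, 9), (-4, -5)) = 18.4391
d((8, 9), (-9, -6)) = 22.6716
d((-4, -5), (-9, -6)) = 5.099

Closest pair: (-5, -9) and (-4, -5) with distance 4.1231

The closest pair is (-5, -9) and (-4, -5) with Euclidean distance 4.1231. For 5 points, brute-force pairwise comparison is shown above. For large n, the divide-and-conquer algorithm (sort by x, recurse on halves, check the dividing strip) achieves O(n log n).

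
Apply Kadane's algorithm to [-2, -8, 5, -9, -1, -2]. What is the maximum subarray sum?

Using Kadane's algorithm on [-2, -8, 5, -9, -1, -2]:

Scanning through the array:
Position 1 (value -8): max_ending_here = -8, max_so_far = -2
Position 2 (value 5): max_ending_here = 5, max_so_far = 5
Position 3 (value -9): max_ending_here = -4, max_so_far = 5
Position 4 (value -1): max_ending_here = -1, max_so_far = 5
Position 5 (value -2): max_ending_here = -2, max_so_far = 5

Maximum subarray: [5]
Maximum sum: 5

The maximum subarray is [5] with sum 5. This subarray runs from index 2 to index 2.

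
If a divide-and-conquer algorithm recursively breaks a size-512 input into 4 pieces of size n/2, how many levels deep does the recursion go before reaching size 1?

For divide and conquer with division factor 2:

Problem sizes at each level:
Level 0: 512
Level 1: 256
Level 2: 128
Level 3: 64
Level 4: 32
Level 5: 16
Level 6: 8
Level 7: 4
Level 8: 2
Level 9: 1

The root is level 0 and the size-1 base case is level 9 (the tree spans levels 0 through 9, i.e. 10 levels counting the root), so the depth is the number of divisions: log_2(512) = 9

The recursion tree depth is log_2(512) = 9. At each level, the problem size is divided by 2, so it takes 9 divisions to reduce to a base case of size 1. The algorithm makes 4 recursive calls at each level.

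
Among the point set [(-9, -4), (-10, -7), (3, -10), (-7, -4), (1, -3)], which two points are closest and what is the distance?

Computing all pairwise distances among 5 points:

d((-9, -4), (-10, -7)) = 3.1623
d((-9, -4), (3, -10)) = 13.4164
d((-9, -4), (-7, -4)) = 2.0 <-- minimum
d((-9, -4), (1, -3)) = 10.0499
d((-10, -7), (3, -10)) = 13.3417
d((-10, -7), (-7, -4)) = 4.2426
d((-10, -7), (1, -3)) = 11.7047
d((3, -10), (-7, -4)) = 11.6619
d((3, -10), (1, -3)) = 7.2801
d((-7, -4), (1, -3)) = 8.0623

Closest pair: (-9, -4) and (-7, -4) with distance 2.0

The closest pair is (-9, -4) and (-7, -4) with Euclidean distance 2.0. For 5 points, brute-force pairwise comparison is shown above. For large n, the divide-and-conquer algorithm (sort by x, recurse on halves, check the dividing strip) achieves O(n log n).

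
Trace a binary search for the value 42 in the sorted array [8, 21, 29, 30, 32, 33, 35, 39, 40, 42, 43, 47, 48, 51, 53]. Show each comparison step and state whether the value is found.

Binary search for 42 in [8, 21, 29, 30, 32, 33, 35, 39, 40, 42, 43, 47, 48, 51, 53]:

lo=0, hi=14, mid=7, arr[mid]=39 -> 39 < 42, search right half
lo=8, hi=14, mid=11, arr[mid]=47 -> 47 > 42, search left half
lo=8, hi=10, mid=9, arr[mid]=42 -> Found target at index 9!

Binary search finds 42 at index 9 after 3 comparisons. The search repeatedly halves the search space by comparing with the middle element.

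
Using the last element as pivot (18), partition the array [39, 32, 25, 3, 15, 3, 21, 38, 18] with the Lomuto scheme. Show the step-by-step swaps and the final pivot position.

Lomuto partition with pivot = 18:

Initial array: [39, 32, 25, 3, 15, 3, 21, 38, 18]

arr[0]=39 > 18: no swap
arr[1]=32 > 18: no swap
arr[2]=25 > 18: no swap
arr[3]=3 <= 18: swap with position 0, array becomes [3, 32, 25, 39, 15, 3, 21, 38, 18]
arr[4]=15 <= 18: swap with position 1, array becomes [3, 15, 25, 39, 32, 3, 21, 38, 18]
arr[5]=3 <= 18: swap with position 2, array becomes [3, 15, 3, 39, 32, 25, 21, 38, 18]
arr[6]=21 > 18: no swap
arr[7]=38 > 18: no swap

Place pivot at position 3: [3, 15, 3, 18, 32, 25, 21, 38, 39]
Pivot position: 3

After partitioning with pivot 18, the array becomes [3, 15, 3, 18, 32, 25, 21, 38, 39]. The pivot is placed at index 3. All elements to the left of the pivot are <= 18, and all elements to the right are > 18.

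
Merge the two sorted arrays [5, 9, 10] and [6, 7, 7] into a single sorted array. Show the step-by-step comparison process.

Merging process:

Compare 5 vs 6: take 5 from left. Merged: [5]
Compare 9 vs 6: take 6 from right. Merged: [5, 6]
Compare 9 vs 7: take 7 from right. Merged: [5, 6, 7]
Compare 9 vs 7: take 7 from right. Merged: [5, 6, 7, 7]
Append remaining from left: [9, 10]. Merged: [5, 6, 7, 7, 9, 10]

Final merged array: [5, 6, 7, 7, 9, 10]
Total comparisons: 4

The merged array is [5, 6, 7, 7, 9, 10], requiring 4 comparisons. The merge step runs in O(n) time where n is the total number of elements.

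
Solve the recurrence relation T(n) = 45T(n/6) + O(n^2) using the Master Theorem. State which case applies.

Master Theorem for T(n) = 45T(n/6) + O(n^2):

a = 45, b = 6, c = 2
log_b(a) = log_6(45) = 2.1245

Case 1: c = 2 < log_6(45) = 2.1245
T(n) = O(n^(log_6 45))

For T(n) = 45T(n/6) + O(n^2): log_6(45) = 2.1245. This is Case 1 of the Master Theorem (c < log_b(a), work dominated by leaves), giving O(n^(log_6 45)).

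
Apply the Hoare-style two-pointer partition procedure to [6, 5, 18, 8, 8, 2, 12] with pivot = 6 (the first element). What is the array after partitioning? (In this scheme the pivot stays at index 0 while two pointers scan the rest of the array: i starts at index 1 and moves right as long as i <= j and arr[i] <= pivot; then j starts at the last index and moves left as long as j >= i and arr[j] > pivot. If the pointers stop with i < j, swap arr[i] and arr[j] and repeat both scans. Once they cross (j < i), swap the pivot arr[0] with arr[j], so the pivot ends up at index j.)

Hoare-style two-pointer partition with pivot = 6:

Initial array: [6, 5, 18, 8, 8, 2, 12]

Pointers start at i = 1, j = 6.
i stops at index 2 (arr[2]=18 > 6), j stops at index 5 (arr[5]=2 <= 6): swap arr[2] and arr[5], array becomes [6, 5, 2, 8, 8, 18, 12]
i ends at 3, j ends at 2: the pointers have crossed (j < i), so scanning stops.

Swap pivot arr[0] with arr[2] to place pivot at position 2: [2, 5, 6, 8, 8, 18, 12]
Pivot position: 2

After partitioning with pivot 6, the array becomes [2, 5, 6, 8, 8, 18, 12]. The pivot is placed at index 2. All elements to the left of the pivot are <= 6, and all elements to the right are > 6.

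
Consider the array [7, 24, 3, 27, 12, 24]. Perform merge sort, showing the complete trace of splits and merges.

Merge sort trace:

Split: [7, 24, 3, 27, 12, 24] -> [7, 24, 3] and [27, 12, 24]
  Split: [7, 24, 3] -> [7] and [24, 3]
    Split: [24, 3] -> [24] and [3]
    Merge: [24] + [3] -> [3, 24]
  Merge: [7] + [3, 24] -> [3, 7, 24]
  Split: [27, 12, 24] -> [27] and [12, 24]
    Split: [12, 24] -> [12] and [24]
    Merge: [12] + [24] -> [12, 24]
  Merge: [27] + [12, 24] -> [12, 24, 27]
Merge: [3, 7, 24] + [12, 24, 27] -> [3, 7, 12, 24, 24, 27]

Final sorted array: [3, 7, 12, 24, 24, 27]

The merge sort proceeds by recursively splitting the array and merging sorted halves.
After all merges, the sorted array is [3, 7, 12, 24, 24, 27].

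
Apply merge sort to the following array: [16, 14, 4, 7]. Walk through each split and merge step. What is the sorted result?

Merge sort trace:

Split: [16, 14, 4, 7] -> [16, 14] and [4, 7]
  Split: [16, 14] -> [16] and [14]
  Merge: [16] + [14] -> [14, 16]
  Split: [4, 7] -> [4] and [7]
  Merge: [4] + [7] -> [4, 7]
Merge: [14, 16] + [4, 7] -> [4, 7, 14, 16]

Final sorted array: [4, 7, 14, 16]

The merge sort proceeds by recursively splitting the array and merging sorted halves.
After all merges, the sorted array is [4, 7, 14, 16].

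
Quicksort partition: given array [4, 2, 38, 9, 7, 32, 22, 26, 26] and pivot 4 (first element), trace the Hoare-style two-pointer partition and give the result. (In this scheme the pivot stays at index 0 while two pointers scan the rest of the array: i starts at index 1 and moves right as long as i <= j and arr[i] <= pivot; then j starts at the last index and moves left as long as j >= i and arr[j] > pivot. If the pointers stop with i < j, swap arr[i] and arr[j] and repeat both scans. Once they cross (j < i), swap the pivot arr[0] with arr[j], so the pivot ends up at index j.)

Hoare-style two-pointer partition with pivot = 4:

Initial array: [4, 2, 38, 9, 7, 32, 22, 26, 26]

Pointers start at i = 1, j = 8.
i ends at 2, j ends at 1: the pointers have crossed (j < i), so scanning stops.

Swap pivot arr[0] with arr[1] to place pivot at position 1: [2, 4, 38, 9, 7, 32, 22, 26, 26]
Pivot position: 1

After partitioning with pivot 4, the array becomes [2, 4, 38, 9, 7, 32, 22, 26, 26]. The pivot is placed at index 1. All elements to the left of the pivot are <= 4, and all elements to the right are > 4.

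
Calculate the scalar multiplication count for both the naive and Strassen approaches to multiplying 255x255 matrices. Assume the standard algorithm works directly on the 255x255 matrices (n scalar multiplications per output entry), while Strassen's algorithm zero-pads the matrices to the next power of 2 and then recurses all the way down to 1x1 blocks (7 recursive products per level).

Matrix multiplication for 255x255 matrices:

Strassen's algorithm requires power-of-2 dimensions. Pad 255x255 to 256x256 (next power of 2).

Standard algorithm: 255^3 = 16581375 multiplications
Strassen's algorithm: 7^(log2(256)) = 7^8 = 5764801 multiplications
Savings: 16581375 - 5764801 = 10816574 multiplications

Standard: 16581375 multiplications (255^3). Strassen: 5764801 multiplications (7^8, after padding to 256x256). Strassen reduces 8 recursive multiplications to 7 at each level.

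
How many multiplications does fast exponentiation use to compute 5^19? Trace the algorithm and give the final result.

Computing 5^19 by squaring (build up from 5^1; each line after the first costs one multiplication):

5^1 = 5
5^2 = (5^1)^2 = 5^2 = 25
5^4 = (5^2)^2 = 25^2 = 625
5^8 = (5^4)^2 = 625^2 = 390625
5^9 = 5 * 5^8 = 5 * 390625 = 1953125
5^18 = (5^9)^2 = 1953125^2 = 3814697265625
5^19 = 5 * 5^18 = 5 * 3814697265625 = 19073486328125

Result: 19073486328125
Multiplications needed: 6 (6 lines after 5^1)

5^19 = 19073486328125. Using exponentiation by squaring, this requires 6 multiplications. The key idea: if the exponent is even, square the half-power; if odd, multiply by the base once.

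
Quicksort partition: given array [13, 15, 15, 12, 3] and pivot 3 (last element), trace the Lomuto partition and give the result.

Lomuto partition with pivot = 3:

Initial array: [13, 15, 15, 12, 3]

arr[0]=13 > 3: no swap
arr[1]=15 > 3: no swap
arr[2]=15 > 3: no swap
arr[3]=12 > 3: no swap

Place pivot at position 0: [3, 15, 15, 12, 13]
Pivot position: 0

After partitioning with pivot 3, the array becomes [3, 15, 15, 12, 13]. The pivot is placed at index 0. All elements to the left of the pivot are <= 3, and all elements to the right are > 3.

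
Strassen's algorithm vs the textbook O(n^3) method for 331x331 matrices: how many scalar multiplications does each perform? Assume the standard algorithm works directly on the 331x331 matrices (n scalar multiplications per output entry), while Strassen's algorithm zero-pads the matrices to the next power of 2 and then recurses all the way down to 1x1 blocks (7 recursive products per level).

Matrix multiplication for 331x331 matrices:

Strassen's algorithm requires power-of-2 dimensions. Pad 331x331 to 512x512 (next power of 2).

Standard algorithm: 331^3 = 36264691 multiplications
Strassen's algorithm: 7^(log2(512)) = 7^9 = 40353607 multiplications
Difference: 36264691 - 40353607 = -4088916 (Strassen uses MORE here due to padding overhead — for small or just-over-power-of-2 n, padding can outweigh the per-level savings)

Standard: 36264691 multiplications (331^3). Strassen: 40353607 multiplications (7^9, after padding to 512x512). Strassen reduces 8 recursive multiplications to 7 at each level.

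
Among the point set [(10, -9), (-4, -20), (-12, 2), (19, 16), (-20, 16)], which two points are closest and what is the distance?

Computing all pairwise distances among 5 points:

d((10, -9), (-4, -20)) = 17.8045
d((10, -9), (-12, 2)) = 24.5967
d((10, -9), (19, 16)) = 26.5707
d((10, -9), (-20, 16)) = 39.0512
d((-4, -20), (-12, 2)) = 23.4094
d((-4, -20), (19, 16)) = 42.72
d((-4, -20), (-20, 16)) = 39.3954
d((-12, 2), (19, 16)) = 34.0147
d((-12, 2), (-20, 16)) = 16.1245 <-- minimum
d((19, 16), (-20, 16)) = 39.0

Closest pair: (-12, 2) and (-20, 16) with distance 16.1245

The closest pair is (-12, 2) and (-20, 16) with Euclidean distance 16.1245. For 5 points, brute-force pairwise comparison is shown above. For large n, the divide-and-conquer algorithm (sort by x, recurse on halves, check the dividing strip) achieves O(n log n).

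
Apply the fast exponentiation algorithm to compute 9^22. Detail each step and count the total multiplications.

Computing 9^22 by squaring (build up from 9^1; each line after the first costs one multiplication):

9^1 = 9
9^2 = (9^1)^2 = 9^2 = 81
9^4 = (9^2)^2 = 81^2 = 6561
9^5 = 9 * 9^4 = 9 * 6561 = 59049
9^10 = (9^5)^2 = 59049^2 = 3486784401
9^11 = 9 * 9^10 = 9 * 3486784401 = 31381059609
9^22 = (9^11)^2 = 31381059609^2 = 984770902183611232881

Result: 984770902183611232881
Multiplications needed: 6 (6 lines after 9^1)

9^22 = 984770902183611232881. Using exponentiation by squaring, this requires 6 multiplications. The key idea: if the exponent is even, square the half-power; if odd, multiply by the base once.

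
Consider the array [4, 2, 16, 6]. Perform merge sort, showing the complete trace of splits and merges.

Merge sort trace:

Split: [4, 2, 16, 6] -> [4, 2] and [16, 6]
  Split: [4, 2] -> [4] and [2]
  Merge: [4] + [2] -> [2, 4]
  Split: [16, 6] -> [16] and [6]
  Merge: [16] + [6] -> [6, 16]
Merge: [2, 4] + [6, 16] -> [2, 4, 6, 16]

Final sorted array: [2, 4, 6, 16]

The merge sort proceeds by recursively splitting the array and merging sorted halves.
After all merges, the sorted array is [2, 4, 6, 16].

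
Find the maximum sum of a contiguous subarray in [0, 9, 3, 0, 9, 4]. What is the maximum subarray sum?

Using Kadane's algorithm on [0, 9, 3, 0, 9, 4]:

Scanning through the array:
Position 1 (value 9): max_ending_here = 9, max_so_far = 9
Position 2 (value 3): max_ending_here = 12, max_so_far = 12
Position 3 (value 0): max_ending_here = 12, max_so_far = 12
Position 4 (value 9): max_ending_here = 21, max_so_far = 21
Position 5 (value 4): max_ending_here = 25, max_so_far = 25

Maximum subarray: [0, 9, 3, 0, 9, 4]
Maximum sum: 25

The maximum subarray is [0, 9, 3, 0, 9, 4] with sum 25. This subarray runs from index 0 to index 5.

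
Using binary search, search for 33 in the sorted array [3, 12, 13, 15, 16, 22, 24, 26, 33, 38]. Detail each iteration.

Binary search for 33 in [3, 12, 13, 15, 16, 22, 24, 26, 33, 38]:

lo=0, hi=9, mid=4, arr[mid]=16 -> 16 < 33, search right half
lo=5, hi=9, mid=7, arr[mid]=26 -> 26 < 33, search right half
lo=8, hi=9, mid=8, arr[mid]=33 -> Found target at index 8!

Binary search finds 33 at index 8 after 3 comparisons. The search repeatedly halves the search space by comparing with the middle element.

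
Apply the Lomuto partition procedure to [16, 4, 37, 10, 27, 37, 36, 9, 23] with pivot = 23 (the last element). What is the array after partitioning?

Lomuto partition with pivot = 23:

Initial array: [16, 4, 37, 10, 27, 37, 36, 9, 23]

arr[0]=16 <= 23: swap with position 0, array becomes [16, 4, 37, 10, 27, 37, 36, 9, 23]
arr[1]=4 <= 23: swap with position 1, array becomes [16, 4, 37, 10, 27, 37, 36, 9, 23]
arr[2]=37 > 23: no swap
arr[3]=10 <= 23: swap with position 2, array becomes [16, 4, 10, 37, 27, 37, 36, 9, 23]
arr[4]=27 > 23: no swap
arr[5]=37 > 23: no swap
arr[6]=36 > 23: no swap
arr[7]=9 <= 23: swap with position 3, array becomes [16, 4, 10, 9, 27, 37, 36, 37, 23]

Place pivot at position 4: [16, 4, 10, 9, 23, 37, 36, 37, 27]
Pivot position: 4

After partitioning with pivot 23, the array becomes [16, 4, 10, 9, 23, 37, 36, 37, 27]. The pivot is placed at index 4. All elements to the left of the pivot are <= 23, and all elements to the right are > 23.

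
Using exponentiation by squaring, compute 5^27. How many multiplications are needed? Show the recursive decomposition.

Computing 5^27 by squaring (build up from 5^1; each line after the first costs one multiplication):

5^1 = 5
5^2 = (5^1)^2 = 5^2 = 25
5^3 = 5 * 5^2 = 5 * 25 = 125
5^6 = (5^3)^2 = 125^2 = 15625
5^12 = (5^6)^2 = 15625^2 = 244140625
5^13 = 5 * 5^12 = 5 * 244140625 = 1220703125
5^26 = (5^13)^2 = 1220703125^2 = 1490116119384765625
5^27 = 5 * 5^26 = 5 * 1490116119384765625 = 7450580596923828125

Result: 7450580596923828125
Multiplications needed: 7 (7 lines after 5^1)

5^27 = 7450580596923828125. Using exponentiation by squaring, this requires 7 multiplications. The key idea: if the exponent is even, square the half-power; if odd, multiply by the base once.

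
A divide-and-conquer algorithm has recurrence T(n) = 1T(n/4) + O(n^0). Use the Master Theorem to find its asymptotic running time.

Master Theorem for T(n) = 1T(n/4) + O(n^0):

a = 1, b = 4, c = 0
log_b(a) = log_4(1) = 0.0000

Case 2: c = 0 = log_4(1) = 0.0000
T(n) = O(n^0 log n) = O(log n)

For T(n) = 1T(n/4) + O(n^0): log_4(1) = 0.0000. This is Case 2 of the Master Theorem (c = log_b(a), equal work at all levels), giving O(log n).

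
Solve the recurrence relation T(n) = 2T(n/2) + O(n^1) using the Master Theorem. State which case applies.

Master Theorem for T(n) = 2T(n/2) + O(n^1):

a = 2, b = 2, c = 1
log_b(a) = log_2(2) = 1.0000

Case 2: c = 1 = log_2(2) = 1.0000
T(n) = O(n^1 log n) = O(n log n)

For T(n) = 2T(n/2) + O(n^1): log_2(2) = 1.0000. This is Case 2 of the Master Theorem (c = log_b(a), equal work at all levels), giving O(n log n).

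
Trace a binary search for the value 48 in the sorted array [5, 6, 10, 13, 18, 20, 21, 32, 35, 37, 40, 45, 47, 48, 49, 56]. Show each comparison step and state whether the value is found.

Binary search for 48 in [5, 6, 10, 13, 18, 20, 21, 32, 35, 37, 40, 45, 47, 48, 49, 56]:

lo=0, hi=15, mid=7, arr[mid]=32 -> 32 < 48, search right half
lo=8, hi=15, mid=11, arr[mid]=45 -> 45 < 48, search right half
lo=12, hi=15, mid=13, arr[mid]=48 -> Found target at index 13!

Binary search finds 48 at index 13 after 3 comparisons. The search repeatedly halves the search space by comparing with the middle element.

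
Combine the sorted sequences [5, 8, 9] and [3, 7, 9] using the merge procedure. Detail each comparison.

Merging process:

Compare 5 vs 3: take 3 from right. Merged: [3]
Compare 5 vs 7: take 5 from left. Merged: [3, 5]
Compare 8 vs 7: take 7 from right. Merged: [3, 5, 7]
Compare 8 vs 9: take 8 from left. Merged: [3, 5, 7, 8]
Compare 9 vs 9: take 9 from left. Merged: [3, 5, 7, 8, 9]
Append remaining from right: [9]. Merged: [3, 5, 7, 8, 9, 9]

Final merged array: [3, 5, 7, 8, 9, 9]
Total comparisons: 5

The merged array is [3, 5, 7, 8, 9, 9], requiring 5 comparisons. The merge step runs in O(n) time where n is the total number of elements.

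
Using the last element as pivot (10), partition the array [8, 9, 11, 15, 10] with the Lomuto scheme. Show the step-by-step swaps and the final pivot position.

Lomuto partition with pivot = 10:

Initial array: [8, 9, 11, 15, 10]

arr[0]=8 <= 10: swap with position 0, array becomes [8, 9, 11, 15, 10]
arr[1]=9 <= 10: swap with position 1, array becomes [8, 9, 11, 15, 10]
arr[2]=11 > 10: no swap
arr[3]=15 > 10: no swap

Place pivot at position 2: [8, 9, 10, 15, 11]
Pivot position: 2

After partitioning with pivot 10, the array becomes [8, 9, 10, 15, 11]. The pivot is placed at index 2. All elements to the left of the pivot are <= 10, and all elements to the right are > 10.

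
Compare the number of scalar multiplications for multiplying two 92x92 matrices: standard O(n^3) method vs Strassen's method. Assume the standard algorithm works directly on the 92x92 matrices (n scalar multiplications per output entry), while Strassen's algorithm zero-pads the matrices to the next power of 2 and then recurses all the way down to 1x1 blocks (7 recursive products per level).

Matrix multiplication for 92x92 matrices:

Strassen's algorithm requires power-of-2 dimensions. Pad 92x92 to 128x128 (next power of 2).

Standard algorithm: 92^3 = 778688 multiplications
Strassen's algorithm: 7^(log2(128)) = 7^7 = 823543 multiplications
Difference: 778688 - 823543 = -44855 (Strassen uses MORE here due to padding overhead — for small or just-over-power-of-2 n, padding can outweigh the per-level savings)

Standard: 778688 multiplications (92^3). Strassen: 823543 multiplications (7^7, after padding to 128x128). Strassen reduces 8 recursive multiplications to 7 at each level.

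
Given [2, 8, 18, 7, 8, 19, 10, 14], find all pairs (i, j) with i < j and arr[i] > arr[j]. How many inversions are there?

Finding inversions in [2, 8, 18, 7, 8, 19, 10, 14]:

(1, 3): arr[1]=8 > arr[3]=7
(2, 3): arr[2]=18 > arr[3]=7
(2, 4): arr[2]=18 > arr[4]=8
(2, 6): arr[2]=18 > arr[6]=10
(2, 7): arr[2]=18 > arr[7]=14
(5, 6): arr[5]=19 > arr[6]=10
(5, 7): arr[5]=19 > arr[7]=14

Total inversions: 7

The array has 7 inversion(s): (1,3), (2,3), (2,4), (2,6), (2,7), (5,6), (5,7). Each pair (i,j) satisfies i < j and arr[i] > arr[j].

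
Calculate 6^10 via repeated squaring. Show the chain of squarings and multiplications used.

Computing 6^10 by squaring (build up from 6^1; each line after the first costs one multiplication):

6^1 = 6
6^2 = (6^1)^2 = 6^2 = 36
6^4 = (6^2)^2 = 36^2 = 1296
6^5 = 6 * 6^4 = 6 * 1296 = 7776
6^10 = (6^5)^2 = 7776^2 = 60466176

Result: 60466176
Multiplications needed: 4 (4 lines after 6^1)

6^10 = 60466176. Using exponentiation by squaring, this requires 4 multiplications. The key idea: if the exponent is even, square the half-power; if odd, multiply by the base once.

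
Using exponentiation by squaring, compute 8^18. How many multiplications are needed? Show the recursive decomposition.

Computing 8^18 by squaring (build up from 8^1; each line after the first costs one multiplication):

8^1 = 8
8^2 = (8^1)^2 = 8^2 = 64
8^4 = (8^2)^2 = 64^2 = 4096
8^8 = (8^4)^2 = 4096^2 = 16777216
8^9 = 8 * 8^8 = 8 * 16777216 = 134217728
8^18 = (8^9)^2 = 134217728^2 = 18014398509481984

Result: 18014398509481984
Multiplications needed: 5 (5 lines after 8^1)

8^18 = 18014398509481984. Using exponentiation by squaring, this requires 5 multiplications. The key idea: if the exponent is even, square the half-power; if odd, multiply by the base once.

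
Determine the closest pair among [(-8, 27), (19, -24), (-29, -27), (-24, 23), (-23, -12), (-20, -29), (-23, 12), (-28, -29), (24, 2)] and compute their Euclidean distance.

Computing all pairwise distances among 9 points:

d((-8, 27), (19, -24)) = 57.7062
d((-8, 27), (-29, -27)) = 57.9396
d((-8, 27), (-24, 23)) = 16.4924
d((-8, 27), (-23, -12)) = 41.7852
d((-8, 27), (-20, -29)) = 57.2713
d((-8, 27), (-23, 12)) = 21.2132
d((-8, 27), (-28, -29)) = 59.4643
d((-8, 27), (24, 2)) = 40.6079
d((19, -24), (-29, -27)) = 48.0937
d((19, -24), (-24, 23)) = 63.7024
d((19, -24), (-23, -12)) = 43.6807
d((19, -24), (-20, -29)) = 39.3192
d((19, -24), (-23, 12)) = 55.3173
d((19, -24), (-28, -29)) = 47.2652
d((19, -24), (24, 2)) = 26.4764
d((-29, -27), (-24, 23)) = 50.2494
d((-29, -27), (-23, -12)) = 16.1555
d((-29, -27), (-20, -29)) = 9.2195
d((-29, -27), (-23, 12)) = 39.4588
d((-29, -27), (-28, -29)) = 2.2361 <-- minimum
d((-29, -27), (24, 2)) = 60.4152
d((-24, 23), (-23, -12)) = 35.0143
d((-24, 23), (-20, -29)) = 52.1536
d((-24, 23), (-23, 12)) = 11.0454
d((-24, 23), (-28, -29)) = 52.1536
d((-24, 23), (24, 2)) = 52.3927
d((-23, -12), (-20, -29)) = 17.2627
d((-23, -12), (-23, 12)) = 24.0
d((-23, -12), (-28, -29)) = 17.72
d((-23, -12), (24, 2)) = 49.0408
d((-20, -29), (-23, 12)) = 41.1096
d((-20, -29), (-28, -29)) = 8.0
d((-20, -29), (24, 2)) = 53.8238
d((-23, 12), (-28, -29)) = 41.3038
d((-23, 12), (24, 2)) = 48.0521
d((-28, -29), (24, 2)) = 60.5392

Closest pair: (-29, -27) and (-28, -29) with distance 2.2361

The closest pair is (-29, -27) and (-28, -29) with Euclidean distance 2.2361. For 9 points, brute-force pairwise comparison is shown above. For large n, the divide-and-conquer algorithm (sort by x, recurse on halves, check the dividing strip) achieves O(n log n).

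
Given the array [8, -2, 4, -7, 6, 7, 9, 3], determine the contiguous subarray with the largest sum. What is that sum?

Using Kadane's algorithm on [8, -2, 4, -7, 6, 7, 9, 3]:

Scanning through the array:
Position 1 (value -2): max_ending_here = 6, max_so_far = 8
Position 2 (value 4): max_ending_here = 10, max_so_far = 10
Position 3 (value -7): max_ending_here = 3, max_so_far = 10
Position 4 (value 6): max_ending_here = 9, max_so_far = 10
Position 5 (value 7): max_ending_here = 16, max_so_far = 16
Position 6 (value 9): max_ending_here = 25, max_so_far = 25
Position 7 (value 3): max_ending_here = 28, max_so_far = 28

Maximum subarray: [8, -2, 4, -7, 6, 7, 9, 3]
Maximum sum: 28

The maximum subarray is [8, -2, 4, -7, 6, 7, 9, 3] with sum 28. This subarray runs from index 0 to index 7.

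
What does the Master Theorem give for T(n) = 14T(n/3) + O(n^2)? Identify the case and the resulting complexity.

Master Theorem for T(n) = 14T(n/3) + O(n^2):

a = 14, b = 3, c = 2
log_b(a) = log_3(14) = 2.4022

Case 1: c = 2 < log_3(14) = 2.4022
T(n) = O(n^(log_3 14))

For T(n) = 14T(n/3) + O(n^2): log_3(14) = 2.4022. This is Case 1 of the Master Theorem (c < log_b(a), work dominated by leaves), giving O(n^(log_3 14)).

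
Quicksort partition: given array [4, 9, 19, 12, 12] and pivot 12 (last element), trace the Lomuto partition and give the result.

Lomuto partition with pivot = 12:

Initial array: [4, 9, 19, 12, 12]

arr[0]=4 <= 12: swap with position 0, array becomes [4, 9, 19, 12, 12]
arr[1]=9 <= 12: swap with position 1, array becomes [4, 9, 19, 12, 12]
arr[2]=19 > 12: no swap
arr[3]=12 <= 12: swap with position 2, array becomes [4, 9, 12, 19, 12]

Place pivot at position 3: [4, 9, 12, 12, 19]
Pivot position: 3

After partitioning with pivot 12, the array becomes [4, 9, 12, 12, 19]. The pivot is placed at index 3. All elements to the left of the pivot are <= 12, and all elements to the right are > 12.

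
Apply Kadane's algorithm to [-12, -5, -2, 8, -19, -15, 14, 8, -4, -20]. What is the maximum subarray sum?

Using Kadane's algorithm on [-12, -5, -2, 8, -19, -15, 14, 8, -4, -20]:

Scanning through the array:
Position 1 (value -5): max_ending_here = -5, max_so_far = -5
Position 2 (value -2): max_ending_here = -2, max_so_far = -2
Position 3 (value 8): max_ending_here = 8, max_so_far = 8
Position 4 (value -19): max_ending_here = -11, max_so_far = 8
Position 5 (value -15): max_ending_here = -15, max_so_far = 8
Position 6 (value 14): max_ending_here = 14, max_so_far = 14
Position 7 (value 8): max_ending_here = 22, max_so_far = 22
Position 8 (value -4): max_ending_here = 18, max_so_far = 22
Position 9 (value -20): max_ending_here = -2, max_so_far = 22

Maximum subarray: [14, 8]
Maximum sum: 22

The maximum subarray is [14, 8] with sum 22. This subarray runs from index 6 to index 7.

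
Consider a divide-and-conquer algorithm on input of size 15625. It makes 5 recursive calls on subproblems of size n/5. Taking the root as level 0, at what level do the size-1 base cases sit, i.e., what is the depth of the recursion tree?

For divide and conquer with division factor 5:

Problem sizes at each level:
Level 0: 15625
Level 1: 3125
Level 2: 625
Level 3: 125
Level 4: 25
Level 5: 5
Level 6: 1

The root is level 0 and the size-1 base case is level 6 (the tree spans levels 0 through 6, i.e. 7 levels counting the root), so the depth is the number of divisions: log_5(15625) = 6

The recursion tree depth is log_5(15625) = 6. At each level, the problem size is divided by 5, so it takes 6 divisions to reduce to a base case of size 1. The algorithm makes 5 recursive calls at each level.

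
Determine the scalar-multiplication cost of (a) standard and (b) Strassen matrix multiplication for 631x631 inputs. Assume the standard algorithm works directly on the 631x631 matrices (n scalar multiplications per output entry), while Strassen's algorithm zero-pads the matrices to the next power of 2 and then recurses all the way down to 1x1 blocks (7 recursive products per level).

Matrix multiplication for 631x631 matrices:

Strassen's algorithm requires power-of-2 dimensions. Pad 631x631 to 1024x1024 (next power of 2).

Standard algorithm: 631^3 = 251239591 multiplications
Strassen's algorithm: 7^(log2(1024)) = 7^10 = 282475249 multiplications
Difference: 251239591 - 282475249 = -31235658 (Strassen uses MORE here due to padding overhead — for small or just-over-power-of-2 n, padding can outweigh the per-level savings)

Standard: 251239591 multiplications (631^3). Strassen: 282475249 multiplications (7^10, after padding to 1024x1024). Strassen reduces 8 recursive multiplications to 7 at each level.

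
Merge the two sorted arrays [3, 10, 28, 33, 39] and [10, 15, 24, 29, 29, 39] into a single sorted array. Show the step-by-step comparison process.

Merging process:

Compare 3 vs 10: take 3 from left. Merged: [3]
Compare 10 vs 10: take 10 from left. Merged: [3, 10]
Compare 28 vs 10: take 10 from right. Merged: [3, 10, 10]
Compare 28 vs 15: take 15 from right. Merged: [3, 10, 10, 15]
Compare 28 vs 24: take 24 from right. Merged: [3, 10, 10, 15, 24]
Compare 28 vs 29: take 28 from left. Merged: [3, 10, 10, 15, 24, 28]
Compare 33 vs 29: take 29 from right. Merged: [3, 10, 10, 15, 24, 28, 29]
Compare 33 vs 29: take 29 from right. Merged: [3, 10, 10, 15, 24, 28, 29, 29]
Compare 33 vs 39: take 33 from left. Merged: [3, 10, 10, 15, 24, 28, 29, 29, 33]
Compare 39 vs 39: take 39 from left. Merged: [3, 10, 10, 15, 24, 28, 29, 29, 33, 39]
Append remaining from right: [39]. Merged: [3, 10, 10, 15, 24, 28, 29, 29, 33, 39, 39]

Final merged array: [3, 10, 10, 15, 24, 28, 29, 29, 33, 39, 39]
Total comparisons: 10

The merged array is [3, 10, 10, 15, 24, 28, 29, 29, 33, 39, 39], requiring 10 comparisons. The merge step runs in O(n) time where n is the total number of elements.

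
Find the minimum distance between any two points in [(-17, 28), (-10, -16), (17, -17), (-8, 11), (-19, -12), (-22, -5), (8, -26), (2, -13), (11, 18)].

Computing all pairwise distances among 9 points:

d((-17, 28), (-10, -16)) = 44.5533
d((-17, 28), (17, -17)) = 56.4004
d((-17, 28), (-8, 11)) = 19.2354
d((-17, 28), (-19, -12)) = 40.05
d((-17, 28), (-22, -5)) = 33.3766
d((-17, 28), (8, -26)) = 59.5063
d((-17, 28), (2, -13)) = 45.1885
d((-17, 28), (11, 18)) = 29.7321
d((-10, -16), (17, -17)) = 27.0185
d((-10, -16), (-8, 11)) = 27.074
d((-10, -16), (-19, -12)) = 9.8489
d((-10, -16), (-22, -5)) = 16.2788
d((-10, -16), (8, -26)) = 20.5913
d((-10, -16), (2, -13)) = 12.3693
d((-10, -16), (11, 18)) = 39.9625
d((17, -17), (-8, 11)) = 37.5366
d((17, -17), (-19, -12)) = 36.3456
d((17, -17), (-22, -5)) = 40.8044
d((17, -17), (8, -26)) = 12.7279
d((17, -17), (2, -13)) = 15.5242
d((17, -17), (11, 18)) = 35.5106
d((-8, 11), (-19, -12)) = 25.4951
d((-8, 11), (-22, -5)) = 21.2603
d((-8, 11), (8, -26)) = 40.3113
d((-8, 11), (2, -13)) = 26.0
d((-8, 11), (11, 18)) = 20.2485
d((-19, -12), (-22, -5)) = 7.6158 <-- minimum
d((-19, -12), (8, -26)) = 30.4138
d((-19, -12), (2, -13)) = 21.0238
d((-19, -12), (11, 18)) = 42.4264
d((-22, -5), (8, -26)) = 36.6197
d((-22, -5), (2, -13)) = 25.2982
d((-22, -5), (11, 18)) = 40.2244
d((8, -26), (2, -13)) = 14.3178
d((8, -26), (11, 18)) = 44.1022
d((2, -13), (11, 18)) = 32.28

Closest pair: (-19, -12) and (-22, -5) with distance 7.6158

The closest pair is (-19, -12) and (-22, -5) with Euclidean distance 7.6158. For 9 points, brute-force pairwise comparison is shown above. For large n, the divide-and-conquer algorithm (sort by x, recurse on halves, check the dividing strip) achieves O(n log n).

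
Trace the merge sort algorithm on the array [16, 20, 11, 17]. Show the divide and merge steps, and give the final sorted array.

Merge sort trace:

Split: [16, 20, 11, 17] -> [16, 20] and [11, 17]
  Split: [16, 20] -> [16] and [20]
  Merge: [16] + [20] -> [16, 20]
  Split: [11, 17] -> [11] and [17]
  Merge: [11] + [17] -> [11, 17]
Merge: [16, 20] + [11, 17] -> [11, 16, 17, 20]

Final sorted array: [11, 16, 17, 20]

The merge sort proceeds by recursively splitting the array and merging sorted halves.
After all merges, the sorted array is [11, 16, 17, 20].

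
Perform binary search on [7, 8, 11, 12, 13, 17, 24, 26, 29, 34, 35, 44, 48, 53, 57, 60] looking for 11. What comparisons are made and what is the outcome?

Binary search for 11 in [7, 8, 11, 12, 13, 17, 24, 26, 29, 34, 35, 44, 48, 53, 57, 60]:

lo=0, hi=15, mid=7, arr[mid]=26 -> 26 > 11, search left half
lo=0, hi=6, mid=3, arr[mid]=12 -> 12 > 11, search left half
lo=0, hi=2, mid=1, arr[mid]=8 -> 8 < 11, search right half
lo=2, hi=2, mid=2, arr[mid]=11 -> Found target at index 2!

Binary search finds 11 at index 2 after 4 comparisons. The search repeatedly halves the search space by comparing with the middle element.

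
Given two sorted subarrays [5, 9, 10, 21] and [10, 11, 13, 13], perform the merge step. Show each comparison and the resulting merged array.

Merging process:

Compare 5 vs 10: take 5 from left. Merged: [5]
Compare 9 vs 10: take 9 from left. Merged: [5, 9]
Compare 10 vs 10: take 10 from left. Merged: [5, 9, 10]
Compare 21 vs 10: take 10 from right. Merged: [5, 9, 10, 10]
Compare 21 vs 11: take 11 from right. Merged: [5, 9, 10, 10, 11]
Compare 21 vs 13: take 13 from right. Merged: [5, 9, 10, 10, 11, 13]
Compare 21 vs 13: take 13 from right. Merged: [5, 9, 10, 10, 11, 13, 13]
Append remaining from left: [21]. Merged: [5, 9, 10, 10, 11, 13, 13, 21]

Final merged array: [5, 9, 10, 10, 11, 13, 13, 21]
Total comparisons: 7

The merged array is [5, 9, 10, 10, 11, 13, 13, 21], requiring 7 comparisons. The merge step runs in O(n) time where n is the total number of elements.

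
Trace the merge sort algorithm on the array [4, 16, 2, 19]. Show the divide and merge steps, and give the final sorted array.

Merge sort trace:

Split: [4, 16, 2, 19] -> [4, 16] and [2, 19]
  Split: [4, 16] -> [4] and [16]
  Merge: [4] + [16] -> [4, 16]
  Split: [2, 19] -> [2] and [19]
  Merge: [2] + [19] -> [2, 19]
Merge: [4, 16] + [2, 19] -> [2, 4, 16, 19]

Final sorted array: [2, 4, 16, 19]

The merge sort proceeds by recursively splitting the array and merging sorted halves.
After all merges, the sorted array is [2, 4, 16, 19].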